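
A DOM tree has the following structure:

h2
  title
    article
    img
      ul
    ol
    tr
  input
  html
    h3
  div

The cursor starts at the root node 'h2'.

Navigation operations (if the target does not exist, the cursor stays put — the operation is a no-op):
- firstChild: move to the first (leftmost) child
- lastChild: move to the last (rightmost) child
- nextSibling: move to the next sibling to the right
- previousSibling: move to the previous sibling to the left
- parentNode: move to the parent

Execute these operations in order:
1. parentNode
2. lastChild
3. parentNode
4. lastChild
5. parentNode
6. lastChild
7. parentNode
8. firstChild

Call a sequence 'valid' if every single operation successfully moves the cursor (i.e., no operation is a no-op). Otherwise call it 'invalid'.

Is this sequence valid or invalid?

After 1 (parentNode): h2 (no-op, stayed)
After 2 (lastChild): div
After 3 (parentNode): h2
After 4 (lastChild): div
After 5 (parentNode): h2
After 6 (lastChild): div
After 7 (parentNode): h2
After 8 (firstChild): title

Answer: invalid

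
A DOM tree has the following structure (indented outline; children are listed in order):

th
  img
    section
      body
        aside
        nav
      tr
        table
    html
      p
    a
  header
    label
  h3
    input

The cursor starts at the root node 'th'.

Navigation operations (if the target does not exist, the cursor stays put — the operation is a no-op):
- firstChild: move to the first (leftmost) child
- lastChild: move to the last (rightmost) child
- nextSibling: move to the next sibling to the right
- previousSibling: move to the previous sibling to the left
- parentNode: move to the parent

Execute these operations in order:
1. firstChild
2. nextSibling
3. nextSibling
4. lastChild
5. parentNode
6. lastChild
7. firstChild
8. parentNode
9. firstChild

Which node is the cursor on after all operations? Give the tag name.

After 1 (firstChild): img
After 2 (nextSibling): header
After 3 (nextSibling): h3
After 4 (lastChild): input
After 5 (parentNode): h3
After 6 (lastChild): input
After 7 (firstChild): input (no-op, stayed)
After 8 (parentNode): h3
After 9 (firstChild): input

Answer: input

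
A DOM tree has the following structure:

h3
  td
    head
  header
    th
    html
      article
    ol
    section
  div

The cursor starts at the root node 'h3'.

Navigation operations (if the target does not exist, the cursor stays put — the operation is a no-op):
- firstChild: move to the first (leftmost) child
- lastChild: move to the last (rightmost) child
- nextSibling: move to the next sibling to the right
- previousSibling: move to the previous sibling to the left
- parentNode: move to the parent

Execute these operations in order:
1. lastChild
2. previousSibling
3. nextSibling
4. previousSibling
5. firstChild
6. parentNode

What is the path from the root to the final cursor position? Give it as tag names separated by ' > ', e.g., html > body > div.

After 1 (lastChild): div
After 2 (previousSibling): header
After 3 (nextSibling): div
After 4 (previousSibling): header
After 5 (firstChild): th
After 6 (parentNode): header

Answer: h3 > header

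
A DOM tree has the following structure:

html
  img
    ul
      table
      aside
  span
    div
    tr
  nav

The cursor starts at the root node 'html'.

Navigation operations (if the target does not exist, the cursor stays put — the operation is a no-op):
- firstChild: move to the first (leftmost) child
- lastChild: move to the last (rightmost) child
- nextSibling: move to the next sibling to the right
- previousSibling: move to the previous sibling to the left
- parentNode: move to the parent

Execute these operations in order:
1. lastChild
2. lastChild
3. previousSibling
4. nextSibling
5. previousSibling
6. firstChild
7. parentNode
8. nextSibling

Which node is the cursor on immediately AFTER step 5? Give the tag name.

After 1 (lastChild): nav
After 2 (lastChild): nav (no-op, stayed)
After 3 (previousSibling): span
After 4 (nextSibling): nav
After 5 (previousSibling): span

Answer: span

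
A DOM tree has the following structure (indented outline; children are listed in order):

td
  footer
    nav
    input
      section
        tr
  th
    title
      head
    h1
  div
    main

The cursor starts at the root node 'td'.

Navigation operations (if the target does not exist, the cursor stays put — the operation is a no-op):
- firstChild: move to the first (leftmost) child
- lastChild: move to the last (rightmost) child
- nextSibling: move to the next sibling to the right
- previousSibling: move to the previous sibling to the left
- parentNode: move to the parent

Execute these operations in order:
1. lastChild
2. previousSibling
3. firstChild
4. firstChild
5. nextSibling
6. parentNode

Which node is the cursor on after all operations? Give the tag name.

Answer: title

Derivation:
After 1 (lastChild): div
After 2 (previousSibling): th
After 3 (firstChild): title
After 4 (firstChild): head
After 5 (nextSibling): head (no-op, stayed)
After 6 (parentNode): title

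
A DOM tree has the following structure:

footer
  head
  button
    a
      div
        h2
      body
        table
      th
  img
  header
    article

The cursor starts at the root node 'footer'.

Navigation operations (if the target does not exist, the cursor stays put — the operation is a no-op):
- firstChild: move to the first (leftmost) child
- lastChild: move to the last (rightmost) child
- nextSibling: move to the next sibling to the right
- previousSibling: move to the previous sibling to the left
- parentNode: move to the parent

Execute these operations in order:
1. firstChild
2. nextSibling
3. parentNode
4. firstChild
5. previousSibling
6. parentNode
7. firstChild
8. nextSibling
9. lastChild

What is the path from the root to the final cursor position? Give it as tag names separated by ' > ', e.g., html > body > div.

Answer: footer > button > a

Derivation:
After 1 (firstChild): head
After 2 (nextSibling): button
After 3 (parentNode): footer
After 4 (firstChild): head
After 5 (previousSibling): head (no-op, stayed)
After 6 (parentNode): footer
After 7 (firstChild): head
After 8 (nextSibling): button
After 9 (lastChild): a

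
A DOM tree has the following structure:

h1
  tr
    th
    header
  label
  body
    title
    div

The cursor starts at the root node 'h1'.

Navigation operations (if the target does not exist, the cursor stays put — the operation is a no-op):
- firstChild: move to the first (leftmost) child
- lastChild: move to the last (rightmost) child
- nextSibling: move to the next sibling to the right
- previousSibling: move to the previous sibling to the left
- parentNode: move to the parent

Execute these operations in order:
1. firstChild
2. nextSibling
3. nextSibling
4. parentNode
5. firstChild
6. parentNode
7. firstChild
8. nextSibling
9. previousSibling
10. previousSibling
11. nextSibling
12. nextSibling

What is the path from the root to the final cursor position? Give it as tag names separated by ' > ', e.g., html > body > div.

After 1 (firstChild): tr
After 2 (nextSibling): label
After 3 (nextSibling): body
After 4 (parentNode): h1
After 5 (firstChild): tr
After 6 (parentNode): h1
After 7 (firstChild): tr
After 8 (nextSibling): label
After 9 (previousSibling): tr
After 10 (previousSibling): tr (no-op, stayed)
After 11 (nextSibling): label
After 12 (nextSibling): body

Answer: h1 > body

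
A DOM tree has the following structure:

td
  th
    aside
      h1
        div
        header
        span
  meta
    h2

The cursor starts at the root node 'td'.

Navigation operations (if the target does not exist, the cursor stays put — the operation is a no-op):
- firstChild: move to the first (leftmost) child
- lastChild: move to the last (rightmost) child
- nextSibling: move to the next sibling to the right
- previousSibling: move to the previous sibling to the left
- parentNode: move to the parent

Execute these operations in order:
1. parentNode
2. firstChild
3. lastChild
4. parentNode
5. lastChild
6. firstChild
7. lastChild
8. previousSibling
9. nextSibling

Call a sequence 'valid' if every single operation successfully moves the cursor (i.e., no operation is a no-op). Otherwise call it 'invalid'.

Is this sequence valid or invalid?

After 1 (parentNode): td (no-op, stayed)
After 2 (firstChild): th
After 3 (lastChild): aside
After 4 (parentNode): th
After 5 (lastChild): aside
After 6 (firstChild): h1
After 7 (lastChild): span
After 8 (previousSibling): header
After 9 (nextSibling): span

Answer: invalid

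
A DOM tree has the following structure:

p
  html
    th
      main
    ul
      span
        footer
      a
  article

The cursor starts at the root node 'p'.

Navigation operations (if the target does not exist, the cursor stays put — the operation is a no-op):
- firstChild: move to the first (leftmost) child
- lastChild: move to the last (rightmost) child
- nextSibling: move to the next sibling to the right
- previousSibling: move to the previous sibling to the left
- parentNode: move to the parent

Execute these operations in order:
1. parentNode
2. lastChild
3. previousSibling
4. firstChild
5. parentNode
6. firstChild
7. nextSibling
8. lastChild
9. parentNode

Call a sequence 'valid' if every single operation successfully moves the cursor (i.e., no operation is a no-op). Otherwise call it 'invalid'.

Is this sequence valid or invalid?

Answer: invalid

Derivation:
After 1 (parentNode): p (no-op, stayed)
After 2 (lastChild): article
After 3 (previousSibling): html
After 4 (firstChild): th
After 5 (parentNode): html
After 6 (firstChild): th
After 7 (nextSibling): ul
After 8 (lastChild): a
After 9 (parentNode): ul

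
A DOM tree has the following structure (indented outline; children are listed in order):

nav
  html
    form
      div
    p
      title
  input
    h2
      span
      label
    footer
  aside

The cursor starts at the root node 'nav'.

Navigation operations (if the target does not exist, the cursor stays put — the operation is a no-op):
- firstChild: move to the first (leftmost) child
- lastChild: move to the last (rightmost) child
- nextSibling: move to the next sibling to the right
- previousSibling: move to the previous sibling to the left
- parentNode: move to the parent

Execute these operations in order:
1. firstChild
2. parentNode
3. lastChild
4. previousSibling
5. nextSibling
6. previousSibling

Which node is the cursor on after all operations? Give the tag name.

After 1 (firstChild): html
After 2 (parentNode): nav
After 3 (lastChild): aside
After 4 (previousSibling): input
After 5 (nextSibling): aside
After 6 (previousSibling): input

Answer: input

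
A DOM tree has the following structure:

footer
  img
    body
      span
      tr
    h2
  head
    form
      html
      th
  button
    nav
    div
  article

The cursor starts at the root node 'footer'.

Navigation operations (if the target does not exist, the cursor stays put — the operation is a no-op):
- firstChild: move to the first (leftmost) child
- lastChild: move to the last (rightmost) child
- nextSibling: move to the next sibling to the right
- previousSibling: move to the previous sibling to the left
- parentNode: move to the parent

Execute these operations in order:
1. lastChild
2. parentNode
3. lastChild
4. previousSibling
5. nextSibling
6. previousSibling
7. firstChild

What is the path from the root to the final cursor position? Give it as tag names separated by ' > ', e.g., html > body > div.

After 1 (lastChild): article
After 2 (parentNode): footer
After 3 (lastChild): article
After 4 (previousSibling): button
After 5 (nextSibling): article
After 6 (previousSibling): button
After 7 (firstChild): nav

Answer: footer > button > nav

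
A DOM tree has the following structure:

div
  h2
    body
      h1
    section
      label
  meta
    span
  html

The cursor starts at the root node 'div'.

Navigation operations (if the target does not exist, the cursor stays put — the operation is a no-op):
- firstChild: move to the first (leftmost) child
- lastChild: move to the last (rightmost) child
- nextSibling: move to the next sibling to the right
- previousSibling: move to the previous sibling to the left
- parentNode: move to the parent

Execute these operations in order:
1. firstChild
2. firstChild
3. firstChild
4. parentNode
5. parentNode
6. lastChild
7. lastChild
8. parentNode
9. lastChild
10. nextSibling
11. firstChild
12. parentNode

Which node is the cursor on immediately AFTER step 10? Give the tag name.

Answer: label

Derivation:
After 1 (firstChild): h2
After 2 (firstChild): body
After 3 (firstChild): h1
After 4 (parentNode): body
After 5 (parentNode): h2
After 6 (lastChild): section
After 7 (lastChild): label
After 8 (parentNode): section
After 9 (lastChild): label
After 10 (nextSibling): label (no-op, stayed)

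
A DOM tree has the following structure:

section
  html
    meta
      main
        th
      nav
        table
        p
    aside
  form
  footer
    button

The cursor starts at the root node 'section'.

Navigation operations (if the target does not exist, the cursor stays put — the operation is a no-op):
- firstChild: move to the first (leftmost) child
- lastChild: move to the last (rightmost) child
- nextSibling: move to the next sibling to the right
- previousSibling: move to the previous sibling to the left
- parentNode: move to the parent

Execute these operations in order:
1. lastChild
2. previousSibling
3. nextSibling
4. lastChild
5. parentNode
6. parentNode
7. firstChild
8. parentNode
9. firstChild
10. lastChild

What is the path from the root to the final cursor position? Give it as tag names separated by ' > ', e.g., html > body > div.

Answer: section > html > aside

Derivation:
After 1 (lastChild): footer
After 2 (previousSibling): form
After 3 (nextSibling): footer
After 4 (lastChild): button
After 5 (parentNode): footer
After 6 (parentNode): section
After 7 (firstChild): html
After 8 (parentNode): section
After 9 (firstChild): html
After 10 (lastChild): aside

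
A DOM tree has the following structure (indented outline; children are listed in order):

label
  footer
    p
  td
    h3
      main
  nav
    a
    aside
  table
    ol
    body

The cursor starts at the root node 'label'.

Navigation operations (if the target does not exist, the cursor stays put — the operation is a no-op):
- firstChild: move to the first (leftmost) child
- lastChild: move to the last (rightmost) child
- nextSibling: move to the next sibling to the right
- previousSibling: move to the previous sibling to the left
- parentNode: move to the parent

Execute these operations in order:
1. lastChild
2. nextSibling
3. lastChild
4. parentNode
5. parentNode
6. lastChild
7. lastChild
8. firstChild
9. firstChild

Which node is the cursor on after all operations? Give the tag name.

Answer: body

Derivation:
After 1 (lastChild): table
After 2 (nextSibling): table (no-op, stayed)
After 3 (lastChild): body
After 4 (parentNode): table
After 5 (parentNode): label
After 6 (lastChild): table
After 7 (lastChild): body
After 8 (firstChild): body (no-op, stayed)
After 9 (firstChild): body (no-op, stayed)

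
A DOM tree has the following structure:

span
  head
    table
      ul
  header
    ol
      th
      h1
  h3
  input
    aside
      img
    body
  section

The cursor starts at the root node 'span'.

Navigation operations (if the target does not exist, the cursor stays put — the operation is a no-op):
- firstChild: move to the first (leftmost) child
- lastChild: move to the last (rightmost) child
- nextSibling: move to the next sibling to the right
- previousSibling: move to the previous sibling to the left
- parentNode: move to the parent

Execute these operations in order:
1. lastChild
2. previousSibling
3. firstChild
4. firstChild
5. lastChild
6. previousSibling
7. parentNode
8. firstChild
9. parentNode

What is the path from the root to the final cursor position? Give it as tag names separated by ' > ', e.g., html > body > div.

Answer: span > input > aside

Derivation:
After 1 (lastChild): section
After 2 (previousSibling): input
After 3 (firstChild): aside
After 4 (firstChild): img
After 5 (lastChild): img (no-op, stayed)
After 6 (previousSibling): img (no-op, stayed)
After 7 (parentNode): aside
After 8 (firstChild): img
After 9 (parentNode): aside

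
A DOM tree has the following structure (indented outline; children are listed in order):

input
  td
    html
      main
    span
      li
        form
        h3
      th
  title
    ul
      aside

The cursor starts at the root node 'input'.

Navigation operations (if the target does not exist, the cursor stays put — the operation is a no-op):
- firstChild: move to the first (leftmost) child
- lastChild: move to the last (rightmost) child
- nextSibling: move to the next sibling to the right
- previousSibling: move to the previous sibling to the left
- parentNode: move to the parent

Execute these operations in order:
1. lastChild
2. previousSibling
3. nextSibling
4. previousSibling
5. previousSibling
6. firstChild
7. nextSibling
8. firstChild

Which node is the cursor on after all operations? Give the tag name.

Answer: li

Derivation:
After 1 (lastChild): title
After 2 (previousSibling): td
After 3 (nextSibling): title
After 4 (previousSibling): td
After 5 (previousSibling): td (no-op, stayed)
After 6 (firstChild): html
After 7 (nextSibling): span
After 8 (firstChild): li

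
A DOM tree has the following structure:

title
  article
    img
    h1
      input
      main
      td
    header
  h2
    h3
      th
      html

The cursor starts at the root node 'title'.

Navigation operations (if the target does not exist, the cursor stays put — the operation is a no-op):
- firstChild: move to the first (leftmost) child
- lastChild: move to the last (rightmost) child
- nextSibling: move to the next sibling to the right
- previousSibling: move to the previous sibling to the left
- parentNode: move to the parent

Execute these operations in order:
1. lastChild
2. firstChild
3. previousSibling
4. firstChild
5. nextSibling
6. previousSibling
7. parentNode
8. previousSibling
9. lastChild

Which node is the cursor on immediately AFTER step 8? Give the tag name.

After 1 (lastChild): h2
After 2 (firstChild): h3
After 3 (previousSibling): h3 (no-op, stayed)
After 4 (firstChild): th
After 5 (nextSibling): html
After 6 (previousSibling): th
After 7 (parentNode): h3
After 8 (previousSibling): h3 (no-op, stayed)

Answer: h3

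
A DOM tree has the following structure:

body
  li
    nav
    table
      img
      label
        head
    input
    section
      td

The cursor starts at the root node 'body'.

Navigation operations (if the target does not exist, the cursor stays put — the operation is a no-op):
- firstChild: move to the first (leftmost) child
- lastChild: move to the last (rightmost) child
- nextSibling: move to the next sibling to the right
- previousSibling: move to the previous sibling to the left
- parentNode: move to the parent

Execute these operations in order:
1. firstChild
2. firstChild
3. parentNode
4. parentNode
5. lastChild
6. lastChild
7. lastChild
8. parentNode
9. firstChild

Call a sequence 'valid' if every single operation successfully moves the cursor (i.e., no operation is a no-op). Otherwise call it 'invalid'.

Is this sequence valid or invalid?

Answer: valid

Derivation:
After 1 (firstChild): li
After 2 (firstChild): nav
After 3 (parentNode): li
After 4 (parentNode): body
After 5 (lastChild): li
After 6 (lastChild): section
After 7 (lastChild): td
After 8 (parentNode): section
After 9 (firstChild): td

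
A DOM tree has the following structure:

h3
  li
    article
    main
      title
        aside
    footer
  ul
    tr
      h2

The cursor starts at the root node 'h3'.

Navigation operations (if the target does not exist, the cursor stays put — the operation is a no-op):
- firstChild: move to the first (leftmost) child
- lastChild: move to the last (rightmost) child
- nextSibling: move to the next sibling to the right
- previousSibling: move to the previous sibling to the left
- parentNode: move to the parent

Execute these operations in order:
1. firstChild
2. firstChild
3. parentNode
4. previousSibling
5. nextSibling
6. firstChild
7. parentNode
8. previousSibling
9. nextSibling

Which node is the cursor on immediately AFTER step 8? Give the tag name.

After 1 (firstChild): li
After 2 (firstChild): article
After 3 (parentNode): li
After 4 (previousSibling): li (no-op, stayed)
After 5 (nextSibling): ul
After 6 (firstChild): tr
After 7 (parentNode): ul
After 8 (previousSibling): li

Answer: li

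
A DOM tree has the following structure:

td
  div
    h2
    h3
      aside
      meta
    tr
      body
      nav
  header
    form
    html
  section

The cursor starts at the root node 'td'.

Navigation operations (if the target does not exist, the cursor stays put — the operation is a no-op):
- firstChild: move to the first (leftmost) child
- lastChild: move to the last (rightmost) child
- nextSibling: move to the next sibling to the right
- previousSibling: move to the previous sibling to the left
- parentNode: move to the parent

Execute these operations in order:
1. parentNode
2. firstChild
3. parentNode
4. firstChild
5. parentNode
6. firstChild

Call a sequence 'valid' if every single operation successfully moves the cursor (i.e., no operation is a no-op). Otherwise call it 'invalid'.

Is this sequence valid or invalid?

After 1 (parentNode): td (no-op, stayed)
After 2 (firstChild): div
After 3 (parentNode): td
After 4 (firstChild): div
After 5 (parentNode): td
After 6 (firstChild): div

Answer: invalid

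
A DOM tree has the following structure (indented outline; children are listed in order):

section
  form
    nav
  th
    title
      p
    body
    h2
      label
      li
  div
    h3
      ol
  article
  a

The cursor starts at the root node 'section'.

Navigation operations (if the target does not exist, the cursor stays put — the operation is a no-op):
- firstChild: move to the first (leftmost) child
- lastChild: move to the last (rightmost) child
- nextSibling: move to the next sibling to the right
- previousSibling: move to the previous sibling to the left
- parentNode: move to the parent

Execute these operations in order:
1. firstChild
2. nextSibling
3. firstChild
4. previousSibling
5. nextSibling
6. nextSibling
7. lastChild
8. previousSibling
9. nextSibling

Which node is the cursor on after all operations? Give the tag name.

After 1 (firstChild): form
After 2 (nextSibling): th
After 3 (firstChild): title
After 4 (previousSibling): title (no-op, stayed)
After 5 (nextSibling): body
After 6 (nextSibling): h2
After 7 (lastChild): li
After 8 (previousSibling): label
After 9 (nextSibling): li

Answer: li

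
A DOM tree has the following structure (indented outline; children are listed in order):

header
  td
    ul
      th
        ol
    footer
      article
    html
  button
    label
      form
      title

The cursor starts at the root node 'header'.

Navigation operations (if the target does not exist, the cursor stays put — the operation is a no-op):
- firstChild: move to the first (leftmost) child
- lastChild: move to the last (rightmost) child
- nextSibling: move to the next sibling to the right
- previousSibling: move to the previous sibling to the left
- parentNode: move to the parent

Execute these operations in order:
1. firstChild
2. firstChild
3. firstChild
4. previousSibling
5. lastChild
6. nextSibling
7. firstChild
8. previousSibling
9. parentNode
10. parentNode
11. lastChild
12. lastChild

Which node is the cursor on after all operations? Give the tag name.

Answer: ol

Derivation:
After 1 (firstChild): td
After 2 (firstChild): ul
After 3 (firstChild): th
After 4 (previousSibling): th (no-op, stayed)
After 5 (lastChild): ol
After 6 (nextSibling): ol (no-op, stayed)
After 7 (firstChild): ol (no-op, stayed)
After 8 (previousSibling): ol (no-op, stayed)
After 9 (parentNode): th
After 10 (parentNode): ul
After 11 (lastChild): th
After 12 (lastChild): ol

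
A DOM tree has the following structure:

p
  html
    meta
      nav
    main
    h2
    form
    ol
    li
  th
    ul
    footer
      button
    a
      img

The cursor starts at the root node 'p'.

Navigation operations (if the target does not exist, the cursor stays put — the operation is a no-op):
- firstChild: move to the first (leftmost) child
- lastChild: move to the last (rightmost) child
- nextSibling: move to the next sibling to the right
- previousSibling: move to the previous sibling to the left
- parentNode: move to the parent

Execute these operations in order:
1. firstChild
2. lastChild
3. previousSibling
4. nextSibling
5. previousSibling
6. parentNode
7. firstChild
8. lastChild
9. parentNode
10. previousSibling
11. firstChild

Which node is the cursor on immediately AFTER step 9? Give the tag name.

Answer: meta

Derivation:
After 1 (firstChild): html
After 2 (lastChild): li
After 3 (previousSibling): ol
After 4 (nextSibling): li
After 5 (previousSibling): ol
After 6 (parentNode): html
After 7 (firstChild): meta
After 8 (lastChild): nav
After 9 (parentNode): meta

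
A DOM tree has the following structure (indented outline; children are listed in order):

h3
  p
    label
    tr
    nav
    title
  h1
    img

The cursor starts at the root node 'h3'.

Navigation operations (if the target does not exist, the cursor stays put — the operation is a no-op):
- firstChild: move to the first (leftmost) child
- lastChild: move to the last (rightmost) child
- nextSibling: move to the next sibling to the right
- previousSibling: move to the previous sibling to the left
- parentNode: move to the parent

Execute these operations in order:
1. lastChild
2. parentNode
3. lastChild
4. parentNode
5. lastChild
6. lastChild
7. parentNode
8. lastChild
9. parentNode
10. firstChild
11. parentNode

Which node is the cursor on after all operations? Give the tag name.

After 1 (lastChild): h1
After 2 (parentNode): h3
After 3 (lastChild): h1
After 4 (parentNode): h3
After 5 (lastChild): h1
After 6 (lastChild): img
After 7 (parentNode): h1
After 8 (lastChild): img
After 9 (parentNode): h1
After 10 (firstChild): img
After 11 (parentNode): h1

Answer: h1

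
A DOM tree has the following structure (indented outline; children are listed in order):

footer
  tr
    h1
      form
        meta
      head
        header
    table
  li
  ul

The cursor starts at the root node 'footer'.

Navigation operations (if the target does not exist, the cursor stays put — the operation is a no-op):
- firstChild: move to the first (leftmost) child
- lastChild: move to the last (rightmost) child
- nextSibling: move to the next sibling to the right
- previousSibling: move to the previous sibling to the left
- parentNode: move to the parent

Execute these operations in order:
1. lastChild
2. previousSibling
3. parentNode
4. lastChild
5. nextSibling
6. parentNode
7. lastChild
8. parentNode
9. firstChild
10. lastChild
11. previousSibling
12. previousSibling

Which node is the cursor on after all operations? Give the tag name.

Answer: h1

Derivation:
After 1 (lastChild): ul
After 2 (previousSibling): li
After 3 (parentNode): footer
After 4 (lastChild): ul
After 5 (nextSibling): ul (no-op, stayed)
After 6 (parentNode): footer
After 7 (lastChild): ul
After 8 (parentNode): footer
After 9 (firstChild): tr
After 10 (lastChild): table
After 11 (previousSibling): h1
After 12 (previousSibling): h1 (no-op, stayed)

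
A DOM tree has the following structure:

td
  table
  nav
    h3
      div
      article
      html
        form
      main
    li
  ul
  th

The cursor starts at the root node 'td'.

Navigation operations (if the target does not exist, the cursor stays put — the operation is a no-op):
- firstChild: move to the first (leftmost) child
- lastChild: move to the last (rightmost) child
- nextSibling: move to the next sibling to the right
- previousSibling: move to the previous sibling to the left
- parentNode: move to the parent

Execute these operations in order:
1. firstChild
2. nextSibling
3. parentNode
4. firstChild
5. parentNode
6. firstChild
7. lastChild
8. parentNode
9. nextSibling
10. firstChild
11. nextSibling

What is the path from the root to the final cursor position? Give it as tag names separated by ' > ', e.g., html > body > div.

After 1 (firstChild): table
After 2 (nextSibling): nav
After 3 (parentNode): td
After 4 (firstChild): table
After 5 (parentNode): td
After 6 (firstChild): table
After 7 (lastChild): table (no-op, stayed)
After 8 (parentNode): td
After 9 (nextSibling): td (no-op, stayed)
After 10 (firstChild): table
After 11 (nextSibling): nav

Answer: td > nav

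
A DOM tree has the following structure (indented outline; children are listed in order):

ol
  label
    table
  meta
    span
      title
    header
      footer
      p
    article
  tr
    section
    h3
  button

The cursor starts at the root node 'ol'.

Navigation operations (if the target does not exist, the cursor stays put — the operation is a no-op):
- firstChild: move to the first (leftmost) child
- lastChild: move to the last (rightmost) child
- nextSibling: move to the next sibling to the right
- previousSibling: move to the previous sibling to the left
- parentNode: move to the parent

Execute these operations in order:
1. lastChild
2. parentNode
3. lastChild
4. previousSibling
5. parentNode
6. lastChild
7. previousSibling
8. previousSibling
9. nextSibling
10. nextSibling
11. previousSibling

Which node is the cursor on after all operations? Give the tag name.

Answer: tr

Derivation:
After 1 (lastChild): button
After 2 (parentNode): ol
After 3 (lastChild): button
After 4 (previousSibling): tr
After 5 (parentNode): ol
After 6 (lastChild): button
After 7 (previousSibling): tr
After 8 (previousSibling): meta
After 9 (nextSibling): tr
After 10 (nextSibling): button
After 11 (previousSibling): tr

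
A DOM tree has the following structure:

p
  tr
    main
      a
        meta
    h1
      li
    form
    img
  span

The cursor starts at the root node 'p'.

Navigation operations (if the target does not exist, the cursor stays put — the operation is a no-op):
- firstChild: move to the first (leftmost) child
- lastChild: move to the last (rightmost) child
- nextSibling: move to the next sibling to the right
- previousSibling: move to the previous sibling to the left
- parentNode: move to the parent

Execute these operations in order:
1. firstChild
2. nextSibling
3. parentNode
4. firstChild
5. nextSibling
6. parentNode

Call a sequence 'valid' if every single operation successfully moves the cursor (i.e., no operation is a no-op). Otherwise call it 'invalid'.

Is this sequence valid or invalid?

After 1 (firstChild): tr
After 2 (nextSibling): span
After 3 (parentNode): p
After 4 (firstChild): tr
After 5 (nextSibling): span
After 6 (parentNode): p

Answer: valid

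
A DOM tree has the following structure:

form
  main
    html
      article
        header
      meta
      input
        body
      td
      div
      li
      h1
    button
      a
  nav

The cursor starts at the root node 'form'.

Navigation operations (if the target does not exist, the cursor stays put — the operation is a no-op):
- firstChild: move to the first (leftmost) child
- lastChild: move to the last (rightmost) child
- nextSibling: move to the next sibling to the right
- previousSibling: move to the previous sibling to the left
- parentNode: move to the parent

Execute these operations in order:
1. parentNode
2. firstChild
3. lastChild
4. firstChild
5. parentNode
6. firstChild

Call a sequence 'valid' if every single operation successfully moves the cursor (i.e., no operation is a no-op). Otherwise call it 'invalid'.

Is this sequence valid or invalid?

After 1 (parentNode): form (no-op, stayed)
After 2 (firstChild): main
After 3 (lastChild): button
After 4 (firstChild): a
After 5 (parentNode): button
After 6 (firstChild): a

Answer: invalid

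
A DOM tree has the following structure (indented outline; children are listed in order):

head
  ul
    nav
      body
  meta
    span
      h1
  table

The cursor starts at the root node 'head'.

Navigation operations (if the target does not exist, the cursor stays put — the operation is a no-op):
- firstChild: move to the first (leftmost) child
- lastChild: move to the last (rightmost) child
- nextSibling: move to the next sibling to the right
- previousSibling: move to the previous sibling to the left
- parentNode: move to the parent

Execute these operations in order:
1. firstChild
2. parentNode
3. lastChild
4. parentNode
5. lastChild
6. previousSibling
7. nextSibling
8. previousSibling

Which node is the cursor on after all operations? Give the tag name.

After 1 (firstChild): ul
After 2 (parentNode): head
After 3 (lastChild): table
After 4 (parentNode): head
After 5 (lastChild): table
After 6 (previousSibling): meta
After 7 (nextSibling): table
After 8 (previousSibling): meta

Answer: meta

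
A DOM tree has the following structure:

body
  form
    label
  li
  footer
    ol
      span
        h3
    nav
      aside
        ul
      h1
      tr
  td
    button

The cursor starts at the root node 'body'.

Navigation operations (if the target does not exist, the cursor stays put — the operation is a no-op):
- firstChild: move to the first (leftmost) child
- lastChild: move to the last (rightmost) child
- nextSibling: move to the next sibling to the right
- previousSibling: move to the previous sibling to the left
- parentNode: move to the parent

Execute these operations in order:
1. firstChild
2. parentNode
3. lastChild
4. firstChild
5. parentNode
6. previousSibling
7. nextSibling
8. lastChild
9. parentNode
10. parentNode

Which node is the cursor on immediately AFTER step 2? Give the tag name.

Answer: body

Derivation:
After 1 (firstChild): form
After 2 (parentNode): body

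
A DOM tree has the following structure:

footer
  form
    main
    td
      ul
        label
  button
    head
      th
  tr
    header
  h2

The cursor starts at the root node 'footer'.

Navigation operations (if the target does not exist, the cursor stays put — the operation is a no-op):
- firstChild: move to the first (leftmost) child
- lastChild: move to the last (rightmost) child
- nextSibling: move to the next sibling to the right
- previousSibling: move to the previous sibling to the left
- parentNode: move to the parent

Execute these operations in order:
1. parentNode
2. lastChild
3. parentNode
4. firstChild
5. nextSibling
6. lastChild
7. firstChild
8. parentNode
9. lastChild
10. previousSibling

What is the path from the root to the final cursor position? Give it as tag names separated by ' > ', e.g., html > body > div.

After 1 (parentNode): footer (no-op, stayed)
After 2 (lastChild): h2
After 3 (parentNode): footer
After 4 (firstChild): form
After 5 (nextSibling): button
After 6 (lastChild): head
After 7 (firstChild): th
After 8 (parentNode): head
After 9 (lastChild): th
After 10 (previousSibling): th (no-op, stayed)

Answer: footer > button > head > th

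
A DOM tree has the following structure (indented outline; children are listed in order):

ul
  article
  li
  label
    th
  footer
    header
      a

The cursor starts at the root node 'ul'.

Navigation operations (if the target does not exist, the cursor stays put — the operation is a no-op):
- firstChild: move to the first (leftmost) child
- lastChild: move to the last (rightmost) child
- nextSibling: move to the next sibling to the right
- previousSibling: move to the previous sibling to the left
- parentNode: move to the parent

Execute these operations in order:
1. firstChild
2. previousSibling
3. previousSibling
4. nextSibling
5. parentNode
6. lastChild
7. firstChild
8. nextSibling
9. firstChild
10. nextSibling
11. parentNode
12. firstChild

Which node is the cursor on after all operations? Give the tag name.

After 1 (firstChild): article
After 2 (previousSibling): article (no-op, stayed)
After 3 (previousSibling): article (no-op, stayed)
After 4 (nextSibling): li
After 5 (parentNode): ul
After 6 (lastChild): footer
After 7 (firstChild): header
After 8 (nextSibling): header (no-op, stayed)
After 9 (firstChild): a
After 10 (nextSibling): a (no-op, stayed)
After 11 (parentNode): header
After 12 (firstChild): a

Answer: a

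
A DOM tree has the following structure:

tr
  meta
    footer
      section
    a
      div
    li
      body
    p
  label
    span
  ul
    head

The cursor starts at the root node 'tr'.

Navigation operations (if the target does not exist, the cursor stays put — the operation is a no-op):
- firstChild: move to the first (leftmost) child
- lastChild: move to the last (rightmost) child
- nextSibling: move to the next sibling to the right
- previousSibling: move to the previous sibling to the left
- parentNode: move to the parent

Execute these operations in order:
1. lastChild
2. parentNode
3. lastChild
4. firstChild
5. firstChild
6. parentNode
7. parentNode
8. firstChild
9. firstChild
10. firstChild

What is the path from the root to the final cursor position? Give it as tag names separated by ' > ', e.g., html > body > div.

After 1 (lastChild): ul
After 2 (parentNode): tr
After 3 (lastChild): ul
After 4 (firstChild): head
After 5 (firstChild): head (no-op, stayed)
After 6 (parentNode): ul
After 7 (parentNode): tr
After 8 (firstChild): meta
After 9 (firstChild): footer
After 10 (firstChild): section

Answer: tr > meta > footer > section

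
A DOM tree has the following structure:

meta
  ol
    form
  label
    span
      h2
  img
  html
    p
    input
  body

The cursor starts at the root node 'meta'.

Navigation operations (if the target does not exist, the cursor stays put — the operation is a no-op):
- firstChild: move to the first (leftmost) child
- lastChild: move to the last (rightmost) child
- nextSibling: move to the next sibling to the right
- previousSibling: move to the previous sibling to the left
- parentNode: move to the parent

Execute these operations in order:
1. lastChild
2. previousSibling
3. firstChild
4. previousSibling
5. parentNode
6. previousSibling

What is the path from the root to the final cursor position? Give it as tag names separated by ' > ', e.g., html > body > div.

After 1 (lastChild): body
After 2 (previousSibling): html
After 3 (firstChild): p
After 4 (previousSibling): p (no-op, stayed)
After 5 (parentNode): html
After 6 (previousSibling): img

Answer: meta > img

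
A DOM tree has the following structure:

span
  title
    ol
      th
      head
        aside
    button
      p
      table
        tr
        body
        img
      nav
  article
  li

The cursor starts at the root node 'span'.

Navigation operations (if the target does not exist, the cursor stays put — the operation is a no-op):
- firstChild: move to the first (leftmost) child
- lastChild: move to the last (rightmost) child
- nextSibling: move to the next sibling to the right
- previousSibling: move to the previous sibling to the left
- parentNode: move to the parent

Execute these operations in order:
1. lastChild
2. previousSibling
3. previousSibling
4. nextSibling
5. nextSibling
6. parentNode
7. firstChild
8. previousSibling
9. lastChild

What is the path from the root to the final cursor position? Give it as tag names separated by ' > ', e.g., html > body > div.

Answer: span > title > button

Derivation:
After 1 (lastChild): li
After 2 (previousSibling): article
After 3 (previousSibling): title
After 4 (nextSibling): article
After 5 (nextSibling): li
After 6 (parentNode): span
After 7 (firstChild): title
After 8 (previousSibling): title (no-op, stayed)
After 9 (lastChild): button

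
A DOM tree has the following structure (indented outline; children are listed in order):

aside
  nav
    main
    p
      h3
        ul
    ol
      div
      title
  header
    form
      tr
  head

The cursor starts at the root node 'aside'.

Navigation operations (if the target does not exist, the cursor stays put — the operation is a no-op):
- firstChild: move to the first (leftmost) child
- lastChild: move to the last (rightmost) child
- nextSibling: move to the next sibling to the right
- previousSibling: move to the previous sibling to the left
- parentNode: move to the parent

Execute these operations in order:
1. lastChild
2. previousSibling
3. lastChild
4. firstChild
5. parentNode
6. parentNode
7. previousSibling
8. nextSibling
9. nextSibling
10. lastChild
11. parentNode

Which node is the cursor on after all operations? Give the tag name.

Answer: aside

Derivation:
After 1 (lastChild): head
After 2 (previousSibling): header
After 3 (lastChild): form
After 4 (firstChild): tr
After 5 (parentNode): form
After 6 (parentNode): header
After 7 (previousSibling): nav
After 8 (nextSibling): header
After 9 (nextSibling): head
After 10 (lastChild): head (no-op, stayed)
After 11 (parentNode): aside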